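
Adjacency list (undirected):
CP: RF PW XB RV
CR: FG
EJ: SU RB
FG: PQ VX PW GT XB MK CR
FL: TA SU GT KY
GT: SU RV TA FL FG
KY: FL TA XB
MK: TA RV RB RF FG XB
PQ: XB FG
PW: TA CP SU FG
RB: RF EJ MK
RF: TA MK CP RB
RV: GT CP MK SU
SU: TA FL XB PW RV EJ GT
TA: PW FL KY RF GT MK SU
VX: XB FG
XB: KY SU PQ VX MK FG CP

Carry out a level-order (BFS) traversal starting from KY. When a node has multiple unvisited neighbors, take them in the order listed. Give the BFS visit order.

Visit KY; enqueue FL, TA, XB → queue [FL, TA, XB]
Visit FL; enqueue SU, GT → queue [TA, XB, SU, GT]
Visit TA; enqueue PW, RF, MK → queue [XB, SU, GT, PW, RF, MK]
Visit XB; enqueue PQ, VX, FG, CP → queue [SU, GT, PW, RF, MK, PQ, VX, FG, CP]
Visit SU; enqueue RV, EJ → queue [GT, PW, RF, MK, PQ, VX, FG, CP, RV, EJ]
Visit GT → queue [PW, RF, MK, PQ, VX, FG, CP, RV, EJ]
Visit PW → queue [RF, MK, PQ, VX, FG, CP, RV, EJ]
Visit RF; enqueue RB → queue [MK, PQ, VX, FG, CP, RV, EJ, RB]
Visit MK → queue [PQ, VX, FG, CP, RV, EJ, RB]
Visit PQ → queue [VX, FG, CP, RV, EJ, RB]
Visit VX → queue [FG, CP, RV, EJ, RB]
Visit FG; enqueue CR → queue [CP, RV, EJ, RB, CR]
Visit CP → queue [RV, EJ, RB, CR]
Visit RV → queue [EJ, RB, CR]
Visit EJ → queue [RB, CR]
Visit RB → queue [CR]
Visit CR → queue []

KY → FL → TA → XB → SU → GT → PW → RF → MK → PQ → VX → FG → CP → RV → EJ → RB → CR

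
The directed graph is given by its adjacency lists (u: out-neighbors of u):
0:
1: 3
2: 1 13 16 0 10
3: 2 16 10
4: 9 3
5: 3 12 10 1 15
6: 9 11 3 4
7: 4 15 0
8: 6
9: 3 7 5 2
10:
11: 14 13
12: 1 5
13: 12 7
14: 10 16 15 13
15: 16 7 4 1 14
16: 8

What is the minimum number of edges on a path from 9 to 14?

3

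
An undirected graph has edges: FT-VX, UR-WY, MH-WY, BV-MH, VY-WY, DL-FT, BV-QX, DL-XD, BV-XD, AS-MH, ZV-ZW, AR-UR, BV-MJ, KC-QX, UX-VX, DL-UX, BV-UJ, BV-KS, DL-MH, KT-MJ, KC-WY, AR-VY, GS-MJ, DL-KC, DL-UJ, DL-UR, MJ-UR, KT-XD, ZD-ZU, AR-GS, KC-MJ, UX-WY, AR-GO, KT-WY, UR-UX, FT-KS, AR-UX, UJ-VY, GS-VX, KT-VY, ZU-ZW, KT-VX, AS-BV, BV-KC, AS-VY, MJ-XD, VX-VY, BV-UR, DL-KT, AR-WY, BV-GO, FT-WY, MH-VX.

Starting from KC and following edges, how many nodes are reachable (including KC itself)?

BFS from KC visits: KC, BV, DL, MJ, QX, WY, AS, GO, KS, MH, UJ, UR, XD, FT, KT, UX, GS, AR, VY, VX
Reachable nodes: 20 of 24 total.

20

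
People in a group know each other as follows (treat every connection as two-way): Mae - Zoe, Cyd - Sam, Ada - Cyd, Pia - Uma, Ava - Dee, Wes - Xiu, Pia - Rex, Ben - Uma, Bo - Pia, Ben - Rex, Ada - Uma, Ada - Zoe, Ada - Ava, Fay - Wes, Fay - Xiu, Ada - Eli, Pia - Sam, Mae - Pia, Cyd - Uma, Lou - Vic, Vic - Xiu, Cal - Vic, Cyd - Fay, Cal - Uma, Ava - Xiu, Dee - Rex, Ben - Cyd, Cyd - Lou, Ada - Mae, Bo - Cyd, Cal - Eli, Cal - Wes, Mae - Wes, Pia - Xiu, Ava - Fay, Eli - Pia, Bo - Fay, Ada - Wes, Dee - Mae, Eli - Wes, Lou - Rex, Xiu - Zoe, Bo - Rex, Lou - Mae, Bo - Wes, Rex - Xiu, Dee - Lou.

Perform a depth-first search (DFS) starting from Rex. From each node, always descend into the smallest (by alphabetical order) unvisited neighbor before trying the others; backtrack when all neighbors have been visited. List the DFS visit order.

Rex -> Ben -> Cyd -> Ada -> Ava -> Dee -> Lou -> Mae -> Pia -> Bo -> Fay -> Wes -> Cal -> Eli -> Uma -> Vic -> Xiu -> Zoe -> Sam

Visit Rex
Rex → Ben
Ben → Cyd
Cyd → Ada
Ada → Ava
Ava → Dee
Dee → Lou
Lou → Mae
Mae → Pia
Pia → Bo
Bo → Fay
Fay → Wes
Wes → Cal
Cal → Eli
Cal → Uma
Cal → Vic
Vic → Xiu
Xiu → Zoe
Pia → Sam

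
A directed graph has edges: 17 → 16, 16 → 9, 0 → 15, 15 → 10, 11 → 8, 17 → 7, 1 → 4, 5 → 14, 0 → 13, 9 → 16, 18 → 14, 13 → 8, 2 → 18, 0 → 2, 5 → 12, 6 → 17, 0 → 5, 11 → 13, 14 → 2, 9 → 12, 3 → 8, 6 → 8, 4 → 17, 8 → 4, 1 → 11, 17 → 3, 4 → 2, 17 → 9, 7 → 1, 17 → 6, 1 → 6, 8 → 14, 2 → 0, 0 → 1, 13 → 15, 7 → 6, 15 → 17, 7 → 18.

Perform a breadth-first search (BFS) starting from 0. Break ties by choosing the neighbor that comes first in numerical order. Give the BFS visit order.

0 → 1 → 2 → 5 → 13 → 15 → 4 → 6 → 11 → 18 → 12 → 14 → 8 → 10 → 17 → 3 → 7 → 9 → 16

Visit 0; enqueue 1, 2, 5, 13, 15 → queue [1, 2, 5, 13, 15]
Visit 1; enqueue 4, 6, 11 → queue [2, 5, 13, 15, 4, 6, 11]
Visit 2; enqueue 18 → queue [5, 13, 15, 4, 6, 11, 18]
Visit 5; enqueue 12, 14 → queue [13, 15, 4, 6, 11, 18, 12, 14]
Visit 13; enqueue 8 → queue [15, 4, 6, 11, 18, 12, 14, 8]
Visit 15; enqueue 10, 17 → queue [4, 6, 11, 18, 12, 14, 8, 10, 17]
Visit 4 → queue [6, 11, 18, 12, 14, 8, 10, 17]
Visit 6 → queue [11, 18, 12, 14, 8, 10, 17]
Visit 11 → queue [18, 12, 14, 8, 10, 17]
Visit 18 → queue [12, 14, 8, 10, 17]
Visit 12 → queue [14, 8, 10, 17]
Visit 14 → queue [8, 10, 17]
Visit 8 → queue [10, 17]
Visit 10 → queue [17]
Visit 17; enqueue 3, 7, 9, 16 → queue [3, 7, 9, 16]
Visit 3 → queue [7, 9, 16]
Visit 7 → queue [9, 16]
Visit 9 → queue [16]
Visit 16 → queue []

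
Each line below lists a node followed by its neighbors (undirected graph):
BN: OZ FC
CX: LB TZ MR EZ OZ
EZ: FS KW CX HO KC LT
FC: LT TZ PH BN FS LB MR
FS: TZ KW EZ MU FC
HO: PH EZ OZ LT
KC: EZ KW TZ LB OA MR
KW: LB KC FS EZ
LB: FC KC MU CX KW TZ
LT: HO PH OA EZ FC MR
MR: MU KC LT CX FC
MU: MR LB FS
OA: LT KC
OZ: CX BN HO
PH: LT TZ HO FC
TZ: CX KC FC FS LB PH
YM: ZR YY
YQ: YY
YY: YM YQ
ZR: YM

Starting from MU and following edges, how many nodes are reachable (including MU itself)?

16

BFS from MU visits: MU, MR, LB, FS, KC, LT, CX, FC, KW, TZ, EZ, OA, HO, PH, OZ, BN
Reachable nodes: 16 of 20 total.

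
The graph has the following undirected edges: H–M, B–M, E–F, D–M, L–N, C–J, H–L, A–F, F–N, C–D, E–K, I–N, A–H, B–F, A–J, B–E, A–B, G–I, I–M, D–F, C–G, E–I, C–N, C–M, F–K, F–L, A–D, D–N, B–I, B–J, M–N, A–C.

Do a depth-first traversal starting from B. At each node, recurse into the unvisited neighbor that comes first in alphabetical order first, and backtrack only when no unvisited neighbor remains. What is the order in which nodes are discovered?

Visit B
B → A
A → C
C → D
D → F
F → E
E → I
I → G
I → M
M → H
H → L
L → N
E → K
C → J

B → A → C → D → F → E → I → G → M → H → L → N → K → J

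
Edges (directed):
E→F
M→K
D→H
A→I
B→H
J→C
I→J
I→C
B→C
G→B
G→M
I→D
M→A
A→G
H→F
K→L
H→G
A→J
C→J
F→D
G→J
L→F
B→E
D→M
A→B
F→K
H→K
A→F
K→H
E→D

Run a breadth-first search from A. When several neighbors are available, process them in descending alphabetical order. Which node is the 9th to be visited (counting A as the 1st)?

Visit A; enqueue J, I, G, F, B → queue [J, I, G, F, B]
Visit J; enqueue C → queue [I, G, F, B, C]
Visit I; enqueue D → queue [G, F, B, C, D]
Visit G; enqueue M → queue [F, B, C, D, M]
Visit F; enqueue K → queue [B, C, D, M, K]
Visit B; enqueue H, E → queue [C, D, M, K, H, E]
Visit C → queue [D, M, K, H, E]
Visit D → queue [M, K, H, E]
Visit M → queue [K, H, E]
Visit K; enqueue L → queue [H, E, L]
Visit H → queue [E, L]
Visit E → queue [L]
Visit L → queue []

Visit order: A, J, I, G, F, B, C, D, M, K, H, E, L

M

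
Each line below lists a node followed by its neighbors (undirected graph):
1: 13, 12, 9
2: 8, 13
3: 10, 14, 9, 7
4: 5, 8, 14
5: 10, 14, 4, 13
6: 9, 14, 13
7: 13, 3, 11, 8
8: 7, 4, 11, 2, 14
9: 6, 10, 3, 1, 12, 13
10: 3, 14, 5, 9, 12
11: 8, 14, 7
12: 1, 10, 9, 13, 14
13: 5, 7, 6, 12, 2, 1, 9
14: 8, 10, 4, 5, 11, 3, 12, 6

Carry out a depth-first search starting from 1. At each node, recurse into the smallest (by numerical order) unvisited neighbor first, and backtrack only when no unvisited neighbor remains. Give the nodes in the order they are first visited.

Visit 1
1 → 9
9 → 3
3 → 7
7 → 8
8 → 2
2 → 13
13 → 5
5 → 4
4 → 14
14 → 6
14 → 10
10 → 12
14 → 11

1 9 3 7 8 2 13 5 4 14 6 10 12 11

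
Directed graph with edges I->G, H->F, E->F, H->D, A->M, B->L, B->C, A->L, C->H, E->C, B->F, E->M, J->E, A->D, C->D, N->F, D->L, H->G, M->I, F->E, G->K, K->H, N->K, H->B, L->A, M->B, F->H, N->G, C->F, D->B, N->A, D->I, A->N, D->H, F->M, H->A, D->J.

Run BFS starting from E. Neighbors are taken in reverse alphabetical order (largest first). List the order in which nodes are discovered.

E M F C I B H D G L A J K N

Visit E; enqueue M, F, C → queue [M, F, C]
Visit M; enqueue I, B → queue [F, C, I, B]
Visit F; enqueue H → queue [C, I, B, H]
Visit C; enqueue D → queue [I, B, H, D]
Visit I; enqueue G → queue [B, H, D, G]
Visit B; enqueue L → queue [H, D, G, L]
Visit H; enqueue A → queue [D, G, L, A]
Visit D; enqueue J → queue [G, L, A, J]
Visit G; enqueue K → queue [L, A, J, K]
Visit L → queue [A, J, K]
Visit A; enqueue N → queue [J, K, N]
Visit J → queue [K, N]
Visit K → queue [N]
Visit N → queue []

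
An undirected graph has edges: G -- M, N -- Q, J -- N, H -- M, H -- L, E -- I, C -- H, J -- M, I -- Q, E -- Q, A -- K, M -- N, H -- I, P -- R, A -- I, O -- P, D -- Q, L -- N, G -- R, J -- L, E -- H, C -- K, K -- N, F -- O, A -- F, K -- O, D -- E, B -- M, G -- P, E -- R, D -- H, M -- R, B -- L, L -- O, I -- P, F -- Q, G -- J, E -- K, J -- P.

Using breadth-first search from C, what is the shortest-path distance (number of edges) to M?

Level 0: C
Level 1: H, K
Level 2: A, D, E, I, L, M, N, O
Level 3: B, F, G, J, P, Q, R
M first appears at level 2.

2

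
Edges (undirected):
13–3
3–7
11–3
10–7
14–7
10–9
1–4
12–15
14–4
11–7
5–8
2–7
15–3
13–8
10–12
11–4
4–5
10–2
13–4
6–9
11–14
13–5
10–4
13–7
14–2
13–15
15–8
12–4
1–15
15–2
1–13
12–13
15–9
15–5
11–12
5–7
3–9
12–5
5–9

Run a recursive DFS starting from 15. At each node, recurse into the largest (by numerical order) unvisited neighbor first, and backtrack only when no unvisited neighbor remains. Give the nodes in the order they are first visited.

Visit 15
15 → 13
13 → 12
12 → 11
11 → 14
14 → 7
7 → 10
10 → 9
9 → 6
9 → 5
5 → 8
5 → 4
4 → 1
9 → 3
10 → 2

15 13 12 11 14 7 10 9 6 5 8 4 1 3 2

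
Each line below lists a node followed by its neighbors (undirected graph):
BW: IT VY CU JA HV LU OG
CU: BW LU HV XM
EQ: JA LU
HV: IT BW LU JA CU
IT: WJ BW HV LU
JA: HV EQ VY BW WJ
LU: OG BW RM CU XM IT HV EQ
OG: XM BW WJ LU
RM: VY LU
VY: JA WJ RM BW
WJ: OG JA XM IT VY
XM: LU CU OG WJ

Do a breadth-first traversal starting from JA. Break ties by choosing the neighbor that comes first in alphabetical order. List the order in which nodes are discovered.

JA -> BW -> EQ -> HV -> VY -> WJ -> CU -> IT -> LU -> OG -> RM -> XM

Visit JA; enqueue BW, EQ, HV, VY, WJ → queue [BW, EQ, HV, VY, WJ]
Visit BW; enqueue CU, IT, LU, OG → queue [EQ, HV, VY, WJ, CU, IT, LU, OG]
Visit EQ → queue [HV, VY, WJ, CU, IT, LU, OG]
Visit HV → queue [VY, WJ, CU, IT, LU, OG]
Visit VY; enqueue RM → queue [WJ, CU, IT, LU, OG, RM]
Visit WJ; enqueue XM → queue [CU, IT, LU, OG, RM, XM]
Visit CU → queue [IT, LU, OG, RM, XM]
Visit IT → queue [LU, OG, RM, XM]
Visit LU → queue [OG, RM, XM]
Visit OG → queue [RM, XM]
Visit RM → queue [XM]
Visit XM → queue []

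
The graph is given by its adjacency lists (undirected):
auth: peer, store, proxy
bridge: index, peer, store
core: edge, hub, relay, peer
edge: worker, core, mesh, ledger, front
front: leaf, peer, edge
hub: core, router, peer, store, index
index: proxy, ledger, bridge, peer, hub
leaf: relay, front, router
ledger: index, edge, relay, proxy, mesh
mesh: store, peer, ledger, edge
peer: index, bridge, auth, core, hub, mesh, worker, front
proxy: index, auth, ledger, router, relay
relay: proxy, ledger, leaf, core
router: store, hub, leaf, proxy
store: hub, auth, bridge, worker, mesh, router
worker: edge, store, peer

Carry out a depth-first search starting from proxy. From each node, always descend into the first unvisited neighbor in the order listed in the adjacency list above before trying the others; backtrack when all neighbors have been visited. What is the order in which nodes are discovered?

proxy index ledger edge worker store hub core relay leaf front peer bridge auth mesh router

Visit proxy
proxy → index
index → ledger
ledger → edge
edge → worker
worker → store
store → hub
hub → core
core → relay
relay → leaf
leaf → front
front → peer
peer → bridge
peer → auth
peer → mesh
leaf → router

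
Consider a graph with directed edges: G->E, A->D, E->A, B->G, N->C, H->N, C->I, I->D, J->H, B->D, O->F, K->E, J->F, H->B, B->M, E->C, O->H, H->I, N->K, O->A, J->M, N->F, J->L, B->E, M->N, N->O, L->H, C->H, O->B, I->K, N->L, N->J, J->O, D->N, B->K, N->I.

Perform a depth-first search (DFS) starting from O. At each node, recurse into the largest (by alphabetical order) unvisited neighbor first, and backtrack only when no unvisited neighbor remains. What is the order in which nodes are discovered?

O H N L K E C I D A J M F B G

Visit O
O → H
H → N
N → L
N → K
K → E
E → C
C → I
I → D
E → A
N → J
J → M
J → F
H → B
B → G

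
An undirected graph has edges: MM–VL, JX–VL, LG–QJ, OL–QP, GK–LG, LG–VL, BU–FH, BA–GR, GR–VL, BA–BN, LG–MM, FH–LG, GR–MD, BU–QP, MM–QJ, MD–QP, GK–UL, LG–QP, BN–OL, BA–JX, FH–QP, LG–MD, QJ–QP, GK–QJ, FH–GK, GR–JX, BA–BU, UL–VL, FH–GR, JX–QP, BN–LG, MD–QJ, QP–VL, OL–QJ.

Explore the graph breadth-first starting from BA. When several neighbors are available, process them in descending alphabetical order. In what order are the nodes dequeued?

Visit BA; enqueue JX, GR, BU, BN → queue [JX, GR, BU, BN]
Visit JX; enqueue VL, QP → queue [GR, BU, BN, VL, QP]
Visit GR; enqueue MD, FH → queue [BU, BN, VL, QP, MD, FH]
Visit BU → queue [BN, VL, QP, MD, FH]
Visit BN; enqueue OL, LG → queue [VL, QP, MD, FH, OL, LG]
Visit VL; enqueue UL, MM → queue [QP, MD, FH, OL, LG, UL, MM]
Visit QP; enqueue QJ → queue [MD, FH, OL, LG, UL, MM, QJ]
Visit MD → queue [FH, OL, LG, UL, MM, QJ]
Visit FH; enqueue GK → queue [OL, LG, UL, MM, QJ, GK]
Visit OL → queue [LG, UL, MM, QJ, GK]
Visit LG → queue [UL, MM, QJ, GK]
Visit UL → queue [MM, QJ, GK]
Visit MM → queue [QJ, GK]
Visit QJ → queue [GK]
Visit GK → queue []

BA -> JX -> GR -> BU -> BN -> VL -> QP -> MD -> FH -> OL -> LG -> UL -> MM -> QJ -> GK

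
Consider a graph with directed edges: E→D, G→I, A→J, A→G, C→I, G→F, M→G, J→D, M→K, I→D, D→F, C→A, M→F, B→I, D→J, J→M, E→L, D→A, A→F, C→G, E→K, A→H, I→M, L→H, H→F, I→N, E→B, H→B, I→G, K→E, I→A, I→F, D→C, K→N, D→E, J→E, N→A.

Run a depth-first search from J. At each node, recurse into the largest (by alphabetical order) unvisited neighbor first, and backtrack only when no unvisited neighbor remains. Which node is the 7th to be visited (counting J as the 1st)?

Visit J
J → M
M → K
K → N
N → A
A → H
H → F
H → B
B → I
I → G
I → D
D → E
E → L
D → C

Visit order: J, M, K, N, A, H, F, B, I, G, D, E, L, C

F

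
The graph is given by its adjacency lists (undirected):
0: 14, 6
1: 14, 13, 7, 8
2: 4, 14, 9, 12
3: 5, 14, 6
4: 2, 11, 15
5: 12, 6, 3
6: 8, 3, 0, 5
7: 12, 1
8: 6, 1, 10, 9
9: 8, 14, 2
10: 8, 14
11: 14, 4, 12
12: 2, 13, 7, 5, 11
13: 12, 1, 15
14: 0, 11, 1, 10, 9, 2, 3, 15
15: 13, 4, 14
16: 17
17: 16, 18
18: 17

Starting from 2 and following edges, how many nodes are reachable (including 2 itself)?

BFS from 2 visits: 2, 4, 9, 12, 14, 11, 15, 8, 5, 7, 13, 0, 1, 3, 10, 6
Reachable nodes: 16 of 19 total.

16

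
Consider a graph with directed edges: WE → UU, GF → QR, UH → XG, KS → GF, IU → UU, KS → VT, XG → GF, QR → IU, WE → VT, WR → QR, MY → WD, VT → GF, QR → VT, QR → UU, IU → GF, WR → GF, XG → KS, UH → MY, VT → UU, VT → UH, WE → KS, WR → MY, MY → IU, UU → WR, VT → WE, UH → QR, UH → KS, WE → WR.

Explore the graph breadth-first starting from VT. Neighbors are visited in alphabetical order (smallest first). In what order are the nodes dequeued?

VT GF UH UU WE QR KS MY XG WR IU WD

Visit VT; enqueue GF, UH, UU, WE → queue [GF, UH, UU, WE]
Visit GF; enqueue QR → queue [UH, UU, WE, QR]
Visit UH; enqueue KS, MY, XG → queue [UU, WE, QR, KS, MY, XG]
Visit UU; enqueue WR → queue [WE, QR, KS, MY, XG, WR]
Visit WE → queue [QR, KS, MY, XG, WR]
Visit QR; enqueue IU → queue [KS, MY, XG, WR, IU]
Visit KS → queue [MY, XG, WR, IU]
Visit MY; enqueue WD → queue [XG, WR, IU, WD]
Visit XG → queue [WR, IU, WD]
Visit WR → queue [IU, WD]
Visit IU → queue [WD]
Visit WD → queue []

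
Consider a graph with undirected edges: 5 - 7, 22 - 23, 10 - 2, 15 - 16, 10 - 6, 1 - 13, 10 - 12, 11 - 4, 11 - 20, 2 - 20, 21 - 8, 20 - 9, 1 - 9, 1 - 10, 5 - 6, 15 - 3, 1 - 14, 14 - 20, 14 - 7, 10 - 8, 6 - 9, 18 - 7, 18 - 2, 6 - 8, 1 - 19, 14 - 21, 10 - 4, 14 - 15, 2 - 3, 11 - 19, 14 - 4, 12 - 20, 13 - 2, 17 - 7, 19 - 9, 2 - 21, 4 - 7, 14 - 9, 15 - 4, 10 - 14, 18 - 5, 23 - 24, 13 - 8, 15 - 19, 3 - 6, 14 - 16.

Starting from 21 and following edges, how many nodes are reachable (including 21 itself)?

BFS from 21 visits: 21, 2, 8, 14, 3, 10, 13, 18, 20, 6, 1, 4, 7, 9, 15, 16, 12, 5, 11, 19, 17
Reachable nodes: 21 of 24 total.

21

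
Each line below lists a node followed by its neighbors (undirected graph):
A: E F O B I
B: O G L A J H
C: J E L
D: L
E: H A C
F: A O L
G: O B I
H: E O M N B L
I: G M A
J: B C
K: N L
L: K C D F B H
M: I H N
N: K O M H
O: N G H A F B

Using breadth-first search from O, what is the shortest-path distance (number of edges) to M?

Level 0: O
Level 1: A, B, F, G, H, N
Level 2: E, I, J, K, L, M
Level 3: C, D
M first appears at level 2.

2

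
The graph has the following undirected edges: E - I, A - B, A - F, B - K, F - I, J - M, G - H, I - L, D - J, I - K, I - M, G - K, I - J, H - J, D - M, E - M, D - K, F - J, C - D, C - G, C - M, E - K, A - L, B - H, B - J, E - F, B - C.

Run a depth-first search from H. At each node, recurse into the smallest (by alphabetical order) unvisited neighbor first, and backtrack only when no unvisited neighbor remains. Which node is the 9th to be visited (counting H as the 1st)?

C

Visit H
H → B
B → A
A → F
F → E
E → I
I → J
J → D
D → C
C → G
G → K
C → M
I → L

Visit order: H, B, A, F, E, I, J, D, C, G, K, M, L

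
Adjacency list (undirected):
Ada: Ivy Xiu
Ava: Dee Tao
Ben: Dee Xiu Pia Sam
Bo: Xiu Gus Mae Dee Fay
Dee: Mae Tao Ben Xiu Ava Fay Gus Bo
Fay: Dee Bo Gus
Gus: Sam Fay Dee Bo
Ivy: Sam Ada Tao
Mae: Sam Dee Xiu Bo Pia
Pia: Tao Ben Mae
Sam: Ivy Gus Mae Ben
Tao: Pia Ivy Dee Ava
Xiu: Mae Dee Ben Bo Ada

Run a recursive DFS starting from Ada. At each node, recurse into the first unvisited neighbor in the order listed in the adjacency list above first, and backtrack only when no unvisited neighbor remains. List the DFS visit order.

Visit Ada
Ada → Ivy
Ivy → Sam
Sam → Gus
Gus → Fay
Fay → Dee
Dee → Mae
Mae → Xiu
Xiu → Ben
Ben → Pia
Pia → Tao
Tao → Ava
Xiu → Bo

Ada Ivy Sam Gus Fay Dee Mae Xiu Ben Pia Tao Ava Bo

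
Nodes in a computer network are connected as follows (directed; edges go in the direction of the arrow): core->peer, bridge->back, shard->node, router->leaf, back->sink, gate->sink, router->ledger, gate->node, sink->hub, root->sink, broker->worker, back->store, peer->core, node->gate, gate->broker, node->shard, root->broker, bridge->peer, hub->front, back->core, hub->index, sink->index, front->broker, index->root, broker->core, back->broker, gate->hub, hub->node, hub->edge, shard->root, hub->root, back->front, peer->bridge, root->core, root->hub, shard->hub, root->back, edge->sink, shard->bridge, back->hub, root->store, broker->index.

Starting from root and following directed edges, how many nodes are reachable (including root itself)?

BFS from root visits: root, back, broker, core, hub, sink, store, front, index, worker, peer, edge, node, bridge, gate, shard
Reachable nodes: 16 of 19 total.

16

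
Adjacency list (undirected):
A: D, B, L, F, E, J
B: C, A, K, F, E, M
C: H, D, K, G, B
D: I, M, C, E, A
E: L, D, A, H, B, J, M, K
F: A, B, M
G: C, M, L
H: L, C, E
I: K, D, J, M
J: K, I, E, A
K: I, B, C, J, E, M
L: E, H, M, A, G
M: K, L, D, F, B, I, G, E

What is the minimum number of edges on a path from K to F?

Level 0: K
Level 1: B, C, E, I, J, M
Level 2: A, D, F, G, H, L
F first appears at level 2.

2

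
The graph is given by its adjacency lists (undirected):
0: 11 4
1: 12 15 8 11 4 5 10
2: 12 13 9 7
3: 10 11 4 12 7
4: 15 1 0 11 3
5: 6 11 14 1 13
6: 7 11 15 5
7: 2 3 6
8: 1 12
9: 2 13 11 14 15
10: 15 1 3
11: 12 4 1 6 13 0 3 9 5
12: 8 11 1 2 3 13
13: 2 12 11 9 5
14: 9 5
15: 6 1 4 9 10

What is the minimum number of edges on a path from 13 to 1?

Level 0: 13
Level 1: 2, 5, 9, 11, 12
Level 2: 0, 1, 3, 4, 6, 7, 8, 14, 15
Level 3: 10
1 first appears at level 2.

2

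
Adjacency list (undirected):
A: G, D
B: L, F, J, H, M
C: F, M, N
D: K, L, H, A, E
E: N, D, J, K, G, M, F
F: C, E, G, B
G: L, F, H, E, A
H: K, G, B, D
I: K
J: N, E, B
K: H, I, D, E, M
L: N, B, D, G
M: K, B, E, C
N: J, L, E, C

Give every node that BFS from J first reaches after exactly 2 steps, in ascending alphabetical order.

C, D, F, G, H, K, L, M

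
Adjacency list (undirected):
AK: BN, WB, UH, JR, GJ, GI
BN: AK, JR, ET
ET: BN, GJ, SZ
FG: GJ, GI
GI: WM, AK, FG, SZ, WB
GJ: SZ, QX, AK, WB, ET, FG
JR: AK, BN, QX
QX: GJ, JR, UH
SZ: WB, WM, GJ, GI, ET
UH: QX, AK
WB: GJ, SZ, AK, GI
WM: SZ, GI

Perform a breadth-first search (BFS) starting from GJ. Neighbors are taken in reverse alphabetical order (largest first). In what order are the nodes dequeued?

Visit GJ; enqueue WB, SZ, QX, FG, ET, AK → queue [WB, SZ, QX, FG, ET, AK]
Visit WB; enqueue GI → queue [SZ, QX, FG, ET, AK, GI]
Visit SZ; enqueue WM → queue [QX, FG, ET, AK, GI, WM]
Visit QX; enqueue UH, JR → queue [FG, ET, AK, GI, WM, UH, JR]
Visit FG → queue [ET, AK, GI, WM, UH, JR]
Visit ET; enqueue BN → queue [AK, GI, WM, UH, JR, BN]
Visit AK → queue [GI, WM, UH, JR, BN]
Visit GI → queue [WM, UH, JR, BN]
Visit WM → queue [UH, JR, BN]
Visit UH → queue [JR, BN]
Visit JR → queue [BN]
Visit BN → queue []

GJ WB SZ QX FG ET AK GI WM UH JR BN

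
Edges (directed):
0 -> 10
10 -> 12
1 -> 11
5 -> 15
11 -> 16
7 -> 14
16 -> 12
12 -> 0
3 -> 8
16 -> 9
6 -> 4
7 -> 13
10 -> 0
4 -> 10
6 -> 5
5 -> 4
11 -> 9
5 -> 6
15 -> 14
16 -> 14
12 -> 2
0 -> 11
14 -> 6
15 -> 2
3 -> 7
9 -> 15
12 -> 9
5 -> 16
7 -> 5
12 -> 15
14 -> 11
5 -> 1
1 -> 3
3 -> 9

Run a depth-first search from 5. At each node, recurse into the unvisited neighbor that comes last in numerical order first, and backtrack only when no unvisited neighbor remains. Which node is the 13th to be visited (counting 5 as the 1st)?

Visit 5
5 → 16
16 → 14
14 → 11
11 → 9
9 → 15
15 → 2
14 → 6
6 → 4
4 → 10
10 → 12
12 → 0
5 → 1
1 → 3
3 → 8
3 → 7
7 → 13

Visit order: 5, 16, 14, 11, 9, 15, 2, 6, 4, 10, 12, 0, 1, 3, 8, 7, 13

1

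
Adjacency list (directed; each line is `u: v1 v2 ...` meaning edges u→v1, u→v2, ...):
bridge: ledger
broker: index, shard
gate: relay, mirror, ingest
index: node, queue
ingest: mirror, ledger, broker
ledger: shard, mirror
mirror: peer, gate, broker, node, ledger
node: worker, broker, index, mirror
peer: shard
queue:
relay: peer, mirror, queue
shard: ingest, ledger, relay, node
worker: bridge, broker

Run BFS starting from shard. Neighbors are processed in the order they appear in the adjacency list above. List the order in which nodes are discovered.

shard, ingest, ledger, relay, node, mirror, broker, peer, queue, worker, index, gate, bridge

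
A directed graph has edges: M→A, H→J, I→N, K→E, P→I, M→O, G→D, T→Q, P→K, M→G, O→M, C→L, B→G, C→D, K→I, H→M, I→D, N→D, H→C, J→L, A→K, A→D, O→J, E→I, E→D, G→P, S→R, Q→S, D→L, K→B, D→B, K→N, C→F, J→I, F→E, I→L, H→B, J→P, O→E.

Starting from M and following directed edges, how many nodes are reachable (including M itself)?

BFS from M visits: M, O, G, A, J, E, P, D, K, L, I, B, N
Reachable nodes: 13 of 20 total.

13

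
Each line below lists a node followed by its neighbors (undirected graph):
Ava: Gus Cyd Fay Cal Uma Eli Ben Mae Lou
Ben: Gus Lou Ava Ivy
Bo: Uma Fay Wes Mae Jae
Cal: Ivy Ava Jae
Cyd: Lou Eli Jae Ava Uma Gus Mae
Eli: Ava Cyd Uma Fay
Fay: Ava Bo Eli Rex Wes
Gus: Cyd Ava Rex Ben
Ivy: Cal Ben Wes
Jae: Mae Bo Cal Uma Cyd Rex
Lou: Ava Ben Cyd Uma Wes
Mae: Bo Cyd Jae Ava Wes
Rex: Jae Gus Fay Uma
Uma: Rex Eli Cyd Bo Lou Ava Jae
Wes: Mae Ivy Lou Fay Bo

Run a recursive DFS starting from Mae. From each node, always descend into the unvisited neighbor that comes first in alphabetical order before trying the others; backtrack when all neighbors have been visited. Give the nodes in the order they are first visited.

Visit Mae
Mae → Ava
Ava → Ben
Ben → Gus
Gus → Cyd
Cyd → Eli
Eli → Fay
Fay → Bo
Bo → Jae
Jae → Cal
Cal → Ivy
Ivy → Wes
Wes → Lou
Lou → Uma
Uma → Rex

Mae Ava Ben Gus Cyd Eli Fay Bo Jae Cal Ivy Wes Lou Uma Rex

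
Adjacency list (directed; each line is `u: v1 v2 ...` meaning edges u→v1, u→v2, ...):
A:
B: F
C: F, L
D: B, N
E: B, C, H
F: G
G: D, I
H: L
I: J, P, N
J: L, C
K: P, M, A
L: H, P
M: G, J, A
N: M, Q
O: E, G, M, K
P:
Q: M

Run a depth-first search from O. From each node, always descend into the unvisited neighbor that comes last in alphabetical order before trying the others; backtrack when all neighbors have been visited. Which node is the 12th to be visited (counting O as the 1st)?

Visit O
O → M
M → J
J → L
L → P
L → H
J → C
C → F
F → G
G → I
I → N
N → Q
G → D
D → B
M → A
O → K
O → E

Visit order: O, M, J, L, P, H, C, F, G, I, N, Q, D, B, A, K, E

Q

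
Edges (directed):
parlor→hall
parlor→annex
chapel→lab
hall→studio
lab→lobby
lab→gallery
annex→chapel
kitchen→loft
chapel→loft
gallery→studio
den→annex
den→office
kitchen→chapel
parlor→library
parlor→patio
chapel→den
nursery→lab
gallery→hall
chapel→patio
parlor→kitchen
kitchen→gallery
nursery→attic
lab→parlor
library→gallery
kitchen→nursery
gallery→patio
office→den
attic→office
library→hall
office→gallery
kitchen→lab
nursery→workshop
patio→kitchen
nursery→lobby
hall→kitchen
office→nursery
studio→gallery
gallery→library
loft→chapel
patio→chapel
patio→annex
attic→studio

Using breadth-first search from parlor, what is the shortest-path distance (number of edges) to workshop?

3

Level 0: parlor
Level 1: annex, hall, kitchen, library, patio
Level 2: chapel, gallery, lab, loft, nursery, studio
Level 3: attic, den, lobby, workshop
Level 4: office
workshop first appears at level 3.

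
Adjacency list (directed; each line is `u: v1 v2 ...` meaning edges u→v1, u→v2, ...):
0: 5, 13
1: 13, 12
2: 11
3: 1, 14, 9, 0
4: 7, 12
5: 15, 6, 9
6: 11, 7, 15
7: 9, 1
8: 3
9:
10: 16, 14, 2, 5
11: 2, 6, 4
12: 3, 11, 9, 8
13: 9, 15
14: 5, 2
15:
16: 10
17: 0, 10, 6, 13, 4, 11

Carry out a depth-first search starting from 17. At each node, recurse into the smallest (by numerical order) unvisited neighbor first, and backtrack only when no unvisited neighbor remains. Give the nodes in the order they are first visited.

17 -> 0 -> 5 -> 6 -> 7 -> 1 -> 12 -> 3 -> 9 -> 14 -> 2 -> 11 -> 4 -> 8 -> 13 -> 15 -> 10 -> 16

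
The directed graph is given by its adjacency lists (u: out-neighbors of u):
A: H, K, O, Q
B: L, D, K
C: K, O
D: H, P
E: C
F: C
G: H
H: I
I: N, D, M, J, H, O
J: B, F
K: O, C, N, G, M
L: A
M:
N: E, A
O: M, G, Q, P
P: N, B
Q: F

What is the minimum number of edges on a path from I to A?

Level 0: I
Level 1: D, H, J, M, N, O
Level 2: A, B, E, F, G, P, Q
Level 3: C, K, L
A first appears at level 2.

2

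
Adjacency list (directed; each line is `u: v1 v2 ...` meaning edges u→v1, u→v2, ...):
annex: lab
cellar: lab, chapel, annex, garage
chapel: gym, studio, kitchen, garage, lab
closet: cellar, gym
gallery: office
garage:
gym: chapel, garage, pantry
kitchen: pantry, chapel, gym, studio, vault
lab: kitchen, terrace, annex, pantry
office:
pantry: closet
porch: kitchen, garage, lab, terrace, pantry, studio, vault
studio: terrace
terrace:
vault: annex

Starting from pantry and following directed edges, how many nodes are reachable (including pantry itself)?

12

BFS from pantry visits: pantry, closet, cellar, gym, lab, chapel, annex, garage, kitchen, terrace, studio, vault
Reachable nodes: 12 of 15 total.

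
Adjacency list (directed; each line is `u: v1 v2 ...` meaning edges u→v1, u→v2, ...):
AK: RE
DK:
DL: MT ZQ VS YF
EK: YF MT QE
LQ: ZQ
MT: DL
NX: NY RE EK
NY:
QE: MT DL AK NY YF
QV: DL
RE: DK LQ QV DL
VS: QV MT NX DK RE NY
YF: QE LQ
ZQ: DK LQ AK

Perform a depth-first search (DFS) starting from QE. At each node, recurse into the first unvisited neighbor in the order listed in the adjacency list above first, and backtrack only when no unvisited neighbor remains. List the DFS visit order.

QE, MT, DL, ZQ, DK, LQ, AK, RE, QV, VS, NX, NY, EK, YF

Visit QE
QE → MT
MT → DL
DL → ZQ
ZQ → DK
ZQ → LQ
ZQ → AK
AK → RE
RE → QV
DL → VS
VS → NX
NX → NY
NX → EK
EK → YF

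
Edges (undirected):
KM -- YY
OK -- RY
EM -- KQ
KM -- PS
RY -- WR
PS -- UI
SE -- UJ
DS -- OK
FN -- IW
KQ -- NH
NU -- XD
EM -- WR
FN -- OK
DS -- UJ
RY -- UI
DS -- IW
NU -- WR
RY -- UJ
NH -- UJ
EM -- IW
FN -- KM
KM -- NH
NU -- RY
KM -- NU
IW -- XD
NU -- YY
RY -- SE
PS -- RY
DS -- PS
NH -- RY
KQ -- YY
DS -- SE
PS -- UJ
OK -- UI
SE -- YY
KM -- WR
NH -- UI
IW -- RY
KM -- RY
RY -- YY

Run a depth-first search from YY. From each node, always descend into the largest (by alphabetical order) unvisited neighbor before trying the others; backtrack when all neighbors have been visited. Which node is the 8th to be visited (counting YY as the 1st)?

IW

Visit YY
YY → SE
SE → UJ
UJ → RY
RY → WR
WR → NU
NU → XD
XD → IW
IW → FN
FN → OK
OK → UI
UI → PS
PS → KM
KM → NH
NH → KQ
KQ → EM
PS → DS

Visit order: YY, SE, UJ, RY, WR, NU, XD, IW, FN, OK, UI, PS, KM, NH, KQ, EM, DS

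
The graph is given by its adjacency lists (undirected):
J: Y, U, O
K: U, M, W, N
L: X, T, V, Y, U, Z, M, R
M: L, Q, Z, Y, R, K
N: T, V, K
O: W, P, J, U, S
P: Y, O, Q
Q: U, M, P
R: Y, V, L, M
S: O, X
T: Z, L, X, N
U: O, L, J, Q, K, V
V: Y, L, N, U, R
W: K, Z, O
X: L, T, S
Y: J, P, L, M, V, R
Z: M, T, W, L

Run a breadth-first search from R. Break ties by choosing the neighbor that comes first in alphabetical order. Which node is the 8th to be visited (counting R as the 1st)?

X

Visit R; enqueue L, M, V, Y → queue [L, M, V, Y]
Visit L; enqueue T, U, X, Z → queue [M, V, Y, T, U, X, Z]
Visit M; enqueue K, Q → queue [V, Y, T, U, X, Z, K, Q]
Visit V; enqueue N → queue [Y, T, U, X, Z, K, Q, N]
Visit Y; enqueue J, P → queue [T, U, X, Z, K, Q, N, J, P]
Visit T → queue [U, X, Z, K, Q, N, J, P]
Visit U; enqueue O → queue [X, Z, K, Q, N, J, P, O]
Visit X; enqueue S → queue [Z, K, Q, N, J, P, O, S]
Visit Z; enqueue W → queue [K, Q, N, J, P, O, S, W]
Visit K → queue [Q, N, J, P, O, S, W]
Visit Q → queue [N, J, P, O, S, W]
Visit N → queue [J, P, O, S, W]
Visit J → queue [P, O, S, W]
Visit P → queue [O, S, W]
Visit O → queue [S, W]
Visit S → queue [W]
Visit W → queue []

Visit order: R, L, M, V, Y, T, U, X, Z, K, Q, N, J, P, O, S, W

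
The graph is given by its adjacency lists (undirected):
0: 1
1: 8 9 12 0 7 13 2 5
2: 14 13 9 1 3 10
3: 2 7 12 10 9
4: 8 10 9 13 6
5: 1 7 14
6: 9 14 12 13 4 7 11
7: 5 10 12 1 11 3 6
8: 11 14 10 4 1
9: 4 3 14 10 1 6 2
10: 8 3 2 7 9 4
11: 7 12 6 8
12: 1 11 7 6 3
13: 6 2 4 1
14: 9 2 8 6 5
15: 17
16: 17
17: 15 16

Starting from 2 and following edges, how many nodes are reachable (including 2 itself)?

BFS from 2 visits: 2, 14, 13, 9, 1, 3, 10, 8, 6, 5, 4, 12, 0, 7, 11
Reachable nodes: 15 of 18 total.

15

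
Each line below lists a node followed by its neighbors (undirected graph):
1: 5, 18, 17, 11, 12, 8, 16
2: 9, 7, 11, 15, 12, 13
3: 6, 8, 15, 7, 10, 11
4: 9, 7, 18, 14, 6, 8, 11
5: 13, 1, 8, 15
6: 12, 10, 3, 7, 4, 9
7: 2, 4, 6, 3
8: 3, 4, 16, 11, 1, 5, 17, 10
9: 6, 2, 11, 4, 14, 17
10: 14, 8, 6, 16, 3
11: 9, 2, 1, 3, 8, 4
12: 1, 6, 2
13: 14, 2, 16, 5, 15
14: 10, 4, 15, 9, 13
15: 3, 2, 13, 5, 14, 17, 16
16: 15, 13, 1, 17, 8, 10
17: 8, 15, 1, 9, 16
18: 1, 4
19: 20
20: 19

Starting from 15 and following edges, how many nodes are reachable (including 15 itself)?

BFS from 15 visits: 15, 3, 2, 13, 5, 14, 17, 16, 6, 8, 7, 10, 11, 9, 12, 1, 4, 18
Reachable nodes: 18 of 20 total.

18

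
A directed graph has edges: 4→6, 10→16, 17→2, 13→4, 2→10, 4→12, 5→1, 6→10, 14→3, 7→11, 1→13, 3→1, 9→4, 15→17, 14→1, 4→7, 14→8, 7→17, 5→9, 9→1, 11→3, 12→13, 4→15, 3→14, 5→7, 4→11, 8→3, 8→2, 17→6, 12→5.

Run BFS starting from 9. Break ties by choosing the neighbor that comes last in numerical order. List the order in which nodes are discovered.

9 4 1 15 12 11 7 6 13 17 5 3 10 2 14 16 8

Visit 9; enqueue 4, 1 → queue [4, 1]
Visit 4; enqueue 15, 12, 11, 7, 6 → queue [1, 15, 12, 11, 7, 6]
Visit 1; enqueue 13 → queue [15, 12, 11, 7, 6, 13]
Visit 15; enqueue 17 → queue [12, 11, 7, 6, 13, 17]
Visit 12; enqueue 5 → queue [11, 7, 6, 13, 17, 5]
Visit 11; enqueue 3 → queue [7, 6, 13, 17, 5, 3]
Visit 7 → queue [6, 13, 17, 5, 3]
Visit 6; enqueue 10 → queue [13, 17, 5, 3, 10]
Visit 13 → queue [17, 5, 3, 10]
Visit 17; enqueue 2 → queue [5, 3, 10, 2]
Visit 5 → queue [3, 10, 2]
Visit 3; enqueue 14 → queue [10, 2, 14]
Visit 10; enqueue 16 → queue [2, 14, 16]
Visit 2 → queue [14, 16]
Visit 14; enqueue 8 → queue [16, 8]
Visit 16 → queue [8]
Visit 8 → queue []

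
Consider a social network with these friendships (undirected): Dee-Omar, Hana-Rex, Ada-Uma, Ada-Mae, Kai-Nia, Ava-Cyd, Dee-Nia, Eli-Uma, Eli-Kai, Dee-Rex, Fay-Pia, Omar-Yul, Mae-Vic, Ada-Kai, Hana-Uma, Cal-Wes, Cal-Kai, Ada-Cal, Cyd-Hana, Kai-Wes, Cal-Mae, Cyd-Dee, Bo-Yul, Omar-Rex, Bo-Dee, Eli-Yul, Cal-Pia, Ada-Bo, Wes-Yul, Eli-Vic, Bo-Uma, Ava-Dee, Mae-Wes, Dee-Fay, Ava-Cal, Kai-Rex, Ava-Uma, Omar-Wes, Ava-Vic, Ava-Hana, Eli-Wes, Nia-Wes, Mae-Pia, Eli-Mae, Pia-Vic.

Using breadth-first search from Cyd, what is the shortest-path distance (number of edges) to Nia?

2

Level 0: Cyd
Level 1: Ava, Dee, Hana
Level 2: Bo, Cal, Fay, Nia, Omar, Rex, Uma, Vic
Level 3: Ada, Eli, Kai, Mae, Pia, Wes, Yul
Nia first appears at level 2.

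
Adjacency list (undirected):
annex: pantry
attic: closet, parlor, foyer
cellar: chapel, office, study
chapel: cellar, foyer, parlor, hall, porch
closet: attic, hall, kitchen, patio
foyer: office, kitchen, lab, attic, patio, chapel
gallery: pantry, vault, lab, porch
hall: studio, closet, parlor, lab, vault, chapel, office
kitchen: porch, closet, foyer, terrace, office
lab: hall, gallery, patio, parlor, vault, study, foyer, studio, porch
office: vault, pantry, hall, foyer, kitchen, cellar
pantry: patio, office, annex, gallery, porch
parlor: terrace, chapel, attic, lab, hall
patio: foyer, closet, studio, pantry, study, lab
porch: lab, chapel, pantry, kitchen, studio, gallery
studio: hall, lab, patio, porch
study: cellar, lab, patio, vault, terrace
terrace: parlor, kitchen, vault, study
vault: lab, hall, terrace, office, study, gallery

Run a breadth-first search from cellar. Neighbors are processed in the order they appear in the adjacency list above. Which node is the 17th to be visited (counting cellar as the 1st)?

closet

Visit cellar; enqueue chapel, office, study → queue [chapel, office, study]
Visit chapel; enqueue foyer, parlor, hall, porch → queue [office, study, foyer, parlor, hall, porch]
Visit office; enqueue vault, pantry, kitchen → queue [study, foyer, parlor, hall, porch, vault, pantry, kitchen]
Visit study; enqueue lab, patio, terrace → queue [foyer, parlor, hall, porch, vault, pantry, kitchen, lab, patio, terrace]
Visit foyer; enqueue attic → queue [parlor, hall, porch, vault, pantry, kitchen, lab, patio, terrace, attic]
Visit parlor → queue [hall, porch, vault, pantry, kitchen, lab, patio, terrace, attic]
Visit hall; enqueue studio, closet → queue [porch, vault, pantry, kitchen, lab, patio, terrace, attic, studio, closet]
Visit porch; enqueue gallery → queue [vault, pantry, kitchen, lab, patio, terrace, attic, studio, closet, gallery]
Visit vault → queue [pantry, kitchen, lab, patio, terrace, attic, studio, closet, gallery]
Visit pantry; enqueue annex → queue [kitchen, lab, patio, terrace, attic, studio, closet, gallery, annex]
Visit kitchen → queue [lab, patio, terrace, attic, studio, closet, gallery, annex]
Visit lab → queue [patio, terrace, attic, studio, closet, gallery, annex]
Visit patio → queue [terrace, attic, studio, closet, gallery, annex]
Visit terrace → queue [attic, studio, closet, gallery, annex]
Visit attic → queue [studio, closet, gallery, annex]
Visit studio → queue [closet, gallery, annex]
Visit closet → queue [gallery, annex]
Visit gallery → queue [annex]
Visit annex → queue []

Visit order: cellar, chapel, office, study, foyer, parlor, hall, porch, vault, pantry, kitchen, lab, patio, terrace, attic, studio, closet, gallery, annex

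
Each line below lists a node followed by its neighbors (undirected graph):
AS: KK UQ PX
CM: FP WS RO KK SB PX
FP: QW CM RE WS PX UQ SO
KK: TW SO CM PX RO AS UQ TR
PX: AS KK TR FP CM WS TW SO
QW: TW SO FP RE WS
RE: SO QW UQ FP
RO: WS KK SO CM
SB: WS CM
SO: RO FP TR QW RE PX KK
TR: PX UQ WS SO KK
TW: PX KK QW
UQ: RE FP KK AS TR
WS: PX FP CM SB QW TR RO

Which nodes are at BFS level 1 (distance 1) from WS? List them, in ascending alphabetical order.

CM, FP, PX, QW, RO, SB, TR

Level 0: WS
Level 1: CM, FP, PX, QW, RO, SB, TR
Level 2: AS, KK, RE, SO, TW, UQ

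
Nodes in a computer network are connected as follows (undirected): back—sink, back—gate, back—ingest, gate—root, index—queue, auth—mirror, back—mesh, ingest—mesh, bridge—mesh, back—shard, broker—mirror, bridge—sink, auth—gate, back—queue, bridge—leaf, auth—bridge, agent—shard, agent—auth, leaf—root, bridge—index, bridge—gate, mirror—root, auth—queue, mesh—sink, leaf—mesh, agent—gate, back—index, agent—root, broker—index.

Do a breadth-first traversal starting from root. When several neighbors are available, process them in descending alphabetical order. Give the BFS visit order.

root, mirror, leaf, gate, agent, broker, auth, mesh, bridge, back, shard, index, queue, sink, ingest

Visit root; enqueue mirror, leaf, gate, agent → queue [mirror, leaf, gate, agent]
Visit mirror; enqueue broker, auth → queue [leaf, gate, agent, broker, auth]
Visit leaf; enqueue mesh, bridge → queue [gate, agent, broker, auth, mesh, bridge]
Visit gate; enqueue back → queue [agent, broker, auth, mesh, bridge, back]
Visit agent; enqueue shard → queue [broker, auth, mesh, bridge, back, shard]
Visit broker; enqueue index → queue [auth, mesh, bridge, back, shard, index]
Visit auth; enqueue queue → queue [mesh, bridge, back, shard, index, queue]
Visit mesh; enqueue sink, ingest → queue [bridge, back, shard, index, queue, sink, ingest]
Visit bridge → queue [back, shard, index, queue, sink, ingest]
Visit back → queue [shard, index, queue, sink, ingest]
Visit shard → queue [index, queue, sink, ingest]
Visit index → queue [queue, sink, ingest]
Visit queue → queue [sink, ingest]
Visit sink → queue [ingest]
Visit ingest → queue []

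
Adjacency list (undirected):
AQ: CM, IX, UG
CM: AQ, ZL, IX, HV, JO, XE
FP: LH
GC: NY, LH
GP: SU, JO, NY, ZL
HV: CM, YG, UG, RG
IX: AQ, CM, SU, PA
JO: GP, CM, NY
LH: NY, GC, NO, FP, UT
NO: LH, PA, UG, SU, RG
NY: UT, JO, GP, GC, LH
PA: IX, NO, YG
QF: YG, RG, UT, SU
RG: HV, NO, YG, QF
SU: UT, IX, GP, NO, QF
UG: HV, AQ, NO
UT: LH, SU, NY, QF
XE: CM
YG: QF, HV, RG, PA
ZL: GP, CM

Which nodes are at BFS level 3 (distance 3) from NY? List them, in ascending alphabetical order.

AQ, HV, IX, PA, RG, UG, XE, YG

Level 0: NY
Level 1: GC, GP, JO, LH, UT
Level 2: CM, FP, NO, QF, SU, ZL
Level 3: AQ, HV, IX, PA, RG, UG, XE, YG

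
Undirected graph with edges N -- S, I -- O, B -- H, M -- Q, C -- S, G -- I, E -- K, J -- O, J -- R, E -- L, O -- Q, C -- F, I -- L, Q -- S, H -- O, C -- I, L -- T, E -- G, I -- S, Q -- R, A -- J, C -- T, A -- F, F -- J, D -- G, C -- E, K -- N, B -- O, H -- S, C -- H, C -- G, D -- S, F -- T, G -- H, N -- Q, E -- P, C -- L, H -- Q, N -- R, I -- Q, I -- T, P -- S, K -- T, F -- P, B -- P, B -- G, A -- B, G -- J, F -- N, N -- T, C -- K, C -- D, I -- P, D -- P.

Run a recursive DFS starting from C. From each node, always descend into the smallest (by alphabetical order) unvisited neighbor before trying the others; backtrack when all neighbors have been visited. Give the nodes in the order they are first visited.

C -> D -> G -> B -> A -> F -> J -> O -> H -> Q -> I -> L -> E -> K -> N -> R -> S -> P -> T -> M

Visit C
C → D
D → G
G → B
B → A
A → F
F → J
J → O
O → H
H → Q
Q → I
I → L
L → E
E → K
K → N
N → R
N → S
S → P
N → T
Q → M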